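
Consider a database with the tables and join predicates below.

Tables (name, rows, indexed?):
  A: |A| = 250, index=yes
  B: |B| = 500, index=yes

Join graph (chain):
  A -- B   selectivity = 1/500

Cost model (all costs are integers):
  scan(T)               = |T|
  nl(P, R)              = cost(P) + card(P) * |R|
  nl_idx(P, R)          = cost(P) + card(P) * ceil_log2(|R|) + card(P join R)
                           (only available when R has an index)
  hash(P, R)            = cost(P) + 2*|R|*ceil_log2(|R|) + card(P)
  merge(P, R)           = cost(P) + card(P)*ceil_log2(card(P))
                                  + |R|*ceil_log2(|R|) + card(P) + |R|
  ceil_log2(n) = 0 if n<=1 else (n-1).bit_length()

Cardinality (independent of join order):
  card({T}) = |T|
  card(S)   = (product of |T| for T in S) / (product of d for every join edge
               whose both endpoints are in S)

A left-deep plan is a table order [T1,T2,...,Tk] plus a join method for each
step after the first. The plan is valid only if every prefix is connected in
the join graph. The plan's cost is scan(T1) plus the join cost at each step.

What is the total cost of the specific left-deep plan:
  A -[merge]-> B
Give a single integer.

step 1: scan A: cost=250, card=250
step 2: join B via merge
    card(P join B) = 250*500/(500) = 250
    cost = 250 + 250*8 + 500*9 + 250 + 500 = 7500

7500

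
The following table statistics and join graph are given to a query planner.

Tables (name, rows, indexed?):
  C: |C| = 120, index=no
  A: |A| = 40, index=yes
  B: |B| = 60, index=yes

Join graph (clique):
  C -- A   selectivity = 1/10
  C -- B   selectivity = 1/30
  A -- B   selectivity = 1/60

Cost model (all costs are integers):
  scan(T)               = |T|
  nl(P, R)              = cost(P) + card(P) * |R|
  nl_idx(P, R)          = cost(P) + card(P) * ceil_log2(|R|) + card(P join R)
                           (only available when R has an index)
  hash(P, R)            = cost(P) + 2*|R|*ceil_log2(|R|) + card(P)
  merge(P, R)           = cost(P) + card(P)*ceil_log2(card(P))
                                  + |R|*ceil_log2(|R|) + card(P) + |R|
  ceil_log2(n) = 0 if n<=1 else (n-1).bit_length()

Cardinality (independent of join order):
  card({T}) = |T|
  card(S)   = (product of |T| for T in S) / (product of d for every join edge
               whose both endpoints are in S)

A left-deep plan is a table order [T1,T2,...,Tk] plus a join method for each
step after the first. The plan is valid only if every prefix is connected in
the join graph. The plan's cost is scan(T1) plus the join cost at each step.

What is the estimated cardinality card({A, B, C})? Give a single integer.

Tables in S: A(40), B(60), C(120)
Edges inside S: C-A(d=10), C-B(d=30), A-B(d=60)
numerator = 40 * 60 * 120 = 288000
denominator = 10 * 30 * 60 = 18000
card(S) = 288000 / 18000 = 16

16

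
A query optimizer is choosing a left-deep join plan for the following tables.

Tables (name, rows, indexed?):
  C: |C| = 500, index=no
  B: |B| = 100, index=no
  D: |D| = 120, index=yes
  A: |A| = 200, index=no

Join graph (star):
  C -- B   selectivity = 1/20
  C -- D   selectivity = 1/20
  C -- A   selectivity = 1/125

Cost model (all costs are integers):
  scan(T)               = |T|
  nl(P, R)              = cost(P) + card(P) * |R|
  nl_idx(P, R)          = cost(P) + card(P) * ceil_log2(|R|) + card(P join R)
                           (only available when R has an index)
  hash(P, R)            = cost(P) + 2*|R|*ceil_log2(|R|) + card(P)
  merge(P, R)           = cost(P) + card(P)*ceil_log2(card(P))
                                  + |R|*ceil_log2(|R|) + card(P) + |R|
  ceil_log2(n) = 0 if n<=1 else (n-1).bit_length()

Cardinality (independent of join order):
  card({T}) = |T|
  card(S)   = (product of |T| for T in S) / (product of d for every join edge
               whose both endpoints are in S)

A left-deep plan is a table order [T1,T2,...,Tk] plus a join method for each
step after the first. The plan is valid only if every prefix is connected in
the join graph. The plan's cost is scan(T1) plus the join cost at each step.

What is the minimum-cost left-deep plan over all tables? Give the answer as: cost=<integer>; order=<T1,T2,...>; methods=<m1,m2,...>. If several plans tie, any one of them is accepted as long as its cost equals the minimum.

Selinger DP (subsets sized 1..n):
  {C}: scan cost=500, card=500
  {B}: scan cost=100, card=100
  {D}: scan cost=120, card=120
  {A}: scan cost=200, card=200
  {BC}: card=2500; try (B,hash)→2400, (C,merge)→5900, (B,merge)→6300, (C,hash)→9200, (C,nl)→50100, (B,nl)→50500; best=2400 via (B,hash)
  {CD}: card=3000; try (D,hash)→2680, (C,merge)→6080, (D,merge)→6460, (D,nl_idx)→7000, (C,hash)→9240, (C,nl)→60120 …(+1); best=2680 via (D,hash)
  {AC}: card=800; try (A,hash)→4200, (C,merge)→7000, (A,merge)→7300, (C,hash)→9400, (C,nl)→100200, (A,nl)→100500; best=4200 via (A,hash)
  {BCD}: card=15000; try (D,hash)→6580, (B,hash)→7080, (D,nl_idx)→34900, (D,merge)→35860, (B,merge)→42480, (D,nl)→302400 …(+1); best=6580 via (D,hash)
  {ABC}: card=4000; try (B,hash)→6400, (A,hash)→8100, (B,merge)→13800, (A,merge)→36700, (B,nl)→84200, (A,nl)→502400; best=6400 via (B,hash)
  {ACD}: card=4800; try (D,hash)→6680, (A,hash)→8880, (D,merge)→13960, (D,nl_idx)→14600, (A,merge)→43480, (D,nl)→100200 …(+1); best=6680 via (D,hash)
  {ABCD}: card=24000; try (D,hash)→12080, (B,hash)→12880, (A,hash)→24780, (D,nl_idx)→58400, (D,merge)→59360, (B,merge)→74680 …(+4); best=12080 via (D,hash)

cost=12080; order=C,A,B,D; methods=hash,hash,hash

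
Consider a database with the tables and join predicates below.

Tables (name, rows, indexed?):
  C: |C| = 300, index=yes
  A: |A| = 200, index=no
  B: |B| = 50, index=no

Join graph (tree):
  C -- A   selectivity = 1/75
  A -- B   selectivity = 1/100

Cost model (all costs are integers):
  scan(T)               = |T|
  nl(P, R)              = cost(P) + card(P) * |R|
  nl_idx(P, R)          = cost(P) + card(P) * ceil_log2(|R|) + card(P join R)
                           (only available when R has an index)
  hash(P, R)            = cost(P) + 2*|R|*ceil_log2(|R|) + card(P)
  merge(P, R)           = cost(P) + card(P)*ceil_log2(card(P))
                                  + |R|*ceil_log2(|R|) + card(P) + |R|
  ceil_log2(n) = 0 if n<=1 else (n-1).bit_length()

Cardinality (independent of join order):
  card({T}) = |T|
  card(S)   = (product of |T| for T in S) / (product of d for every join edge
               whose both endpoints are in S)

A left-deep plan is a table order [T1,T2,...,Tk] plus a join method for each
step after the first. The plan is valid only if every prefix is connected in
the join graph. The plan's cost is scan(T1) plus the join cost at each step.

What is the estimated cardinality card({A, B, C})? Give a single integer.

400

Tables in S: A(200), B(50), C(300)
Edges inside S: C-A(d=75), A-B(d=100)
numerator = 200 * 50 * 300 = 3000000
denominator = 75 * 100 = 7500
card(S) = 3000000 / 7500 = 400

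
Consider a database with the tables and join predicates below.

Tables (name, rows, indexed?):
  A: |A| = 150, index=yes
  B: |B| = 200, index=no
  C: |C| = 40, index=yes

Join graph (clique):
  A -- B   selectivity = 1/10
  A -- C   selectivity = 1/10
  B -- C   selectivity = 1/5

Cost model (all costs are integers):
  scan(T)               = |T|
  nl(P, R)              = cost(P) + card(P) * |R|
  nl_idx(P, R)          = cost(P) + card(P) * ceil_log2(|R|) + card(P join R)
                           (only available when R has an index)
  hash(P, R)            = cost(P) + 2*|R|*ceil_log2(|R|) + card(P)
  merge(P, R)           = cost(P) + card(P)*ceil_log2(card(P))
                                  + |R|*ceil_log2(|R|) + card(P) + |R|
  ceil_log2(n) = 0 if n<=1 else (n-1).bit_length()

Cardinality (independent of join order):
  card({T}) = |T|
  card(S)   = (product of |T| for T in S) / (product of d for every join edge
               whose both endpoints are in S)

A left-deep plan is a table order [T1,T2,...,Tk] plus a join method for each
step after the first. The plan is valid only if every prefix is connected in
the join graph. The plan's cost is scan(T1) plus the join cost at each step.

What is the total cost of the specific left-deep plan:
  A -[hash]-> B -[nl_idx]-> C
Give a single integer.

step 1: scan A: cost=150, card=150
step 2: join B via hash
    card(P join B) = 150*200/(10) = 3000
    cost = 150 + 2*200*8 + 150 = 3500
step 3: join C via nl_idx
    card(P join C) = 3000*40/(10*5) = 2400
    cost = 3500 + 3000*6 + 2400 = 23900

23900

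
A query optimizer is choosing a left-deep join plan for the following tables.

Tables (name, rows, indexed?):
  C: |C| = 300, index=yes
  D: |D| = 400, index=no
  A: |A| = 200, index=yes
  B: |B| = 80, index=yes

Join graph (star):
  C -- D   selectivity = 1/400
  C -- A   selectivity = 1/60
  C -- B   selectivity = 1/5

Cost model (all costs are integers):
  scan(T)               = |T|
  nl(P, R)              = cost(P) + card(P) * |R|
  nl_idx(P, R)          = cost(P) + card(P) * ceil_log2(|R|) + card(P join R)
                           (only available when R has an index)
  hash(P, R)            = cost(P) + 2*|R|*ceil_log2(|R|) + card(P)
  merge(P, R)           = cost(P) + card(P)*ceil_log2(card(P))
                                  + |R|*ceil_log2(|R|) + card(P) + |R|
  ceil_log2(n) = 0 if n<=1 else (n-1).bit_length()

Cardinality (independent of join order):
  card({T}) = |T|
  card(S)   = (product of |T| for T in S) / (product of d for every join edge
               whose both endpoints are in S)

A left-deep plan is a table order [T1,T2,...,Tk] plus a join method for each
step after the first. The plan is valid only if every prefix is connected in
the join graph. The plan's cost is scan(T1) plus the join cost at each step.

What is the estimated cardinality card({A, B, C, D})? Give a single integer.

16000

Tables in S: A(200), B(80), C(300), D(400)
Edges inside S: C-D(d=400), C-A(d=60), C-B(d=5)
numerator = 200 * 80 * 300 * 400 = 1920000000
denominator = 400 * 60 * 5 = 120000
card(S) = 1920000000 / 120000 = 16000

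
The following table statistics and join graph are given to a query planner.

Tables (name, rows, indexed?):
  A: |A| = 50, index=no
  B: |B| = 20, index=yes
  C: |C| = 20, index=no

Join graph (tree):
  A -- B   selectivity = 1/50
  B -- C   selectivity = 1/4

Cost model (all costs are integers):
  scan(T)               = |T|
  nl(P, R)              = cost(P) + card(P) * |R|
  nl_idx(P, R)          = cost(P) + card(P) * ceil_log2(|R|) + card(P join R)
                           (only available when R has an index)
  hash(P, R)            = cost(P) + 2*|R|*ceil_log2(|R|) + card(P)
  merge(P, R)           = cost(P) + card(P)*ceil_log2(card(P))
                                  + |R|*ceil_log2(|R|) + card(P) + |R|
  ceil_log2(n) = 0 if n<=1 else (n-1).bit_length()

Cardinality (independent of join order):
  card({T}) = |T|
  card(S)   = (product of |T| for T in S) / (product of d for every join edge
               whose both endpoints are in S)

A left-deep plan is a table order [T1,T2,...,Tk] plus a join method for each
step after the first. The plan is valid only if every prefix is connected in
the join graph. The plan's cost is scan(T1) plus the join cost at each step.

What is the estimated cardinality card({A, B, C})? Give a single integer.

100

Tables in S: A(50), B(20), C(20)
Edges inside S: A-B(d=50), B-C(d=4)
numerator = 50 * 20 * 20 = 20000
denominator = 50 * 4 = 200
card(S) = 20000 / 200 = 100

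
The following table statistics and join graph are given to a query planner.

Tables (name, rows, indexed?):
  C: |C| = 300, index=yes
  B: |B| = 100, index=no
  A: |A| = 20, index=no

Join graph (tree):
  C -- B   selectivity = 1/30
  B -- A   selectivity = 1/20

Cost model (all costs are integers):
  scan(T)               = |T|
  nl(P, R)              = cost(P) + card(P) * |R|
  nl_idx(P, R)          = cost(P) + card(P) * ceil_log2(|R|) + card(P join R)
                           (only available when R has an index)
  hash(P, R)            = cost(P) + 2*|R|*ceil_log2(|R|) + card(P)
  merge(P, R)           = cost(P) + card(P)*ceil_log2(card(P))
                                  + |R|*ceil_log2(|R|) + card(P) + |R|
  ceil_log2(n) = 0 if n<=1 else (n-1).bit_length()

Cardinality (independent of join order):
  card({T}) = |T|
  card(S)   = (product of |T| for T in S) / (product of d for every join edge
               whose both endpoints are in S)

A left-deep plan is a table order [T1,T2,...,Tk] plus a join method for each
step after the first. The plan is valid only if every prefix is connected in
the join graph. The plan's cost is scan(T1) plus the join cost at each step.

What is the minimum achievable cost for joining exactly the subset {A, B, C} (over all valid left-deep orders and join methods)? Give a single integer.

2300

Selinger DP over subsets of {A,B,C}:
  {C}: scan cost=300, card=300
  {B}: scan cost=100, card=100
  {A}: scan cost=20, card=20
  {BC}: card=1000; try (C,nl_idx)→2000, (B,hash)→2000, (C,merge)→3900, (B,merge)→4100, (C,hash)→5600, (C,nl)→30100 …(+1); best=2000 via (C,nl_idx)
  {AB}: card=100; try (A,hash)→400, (B,merge)→940, (A,merge)→1020, (B,hash)→1440, (B,nl)→2020, (A,nl)→2100; best=400 via (A,hash)
  {ABC}: card=1000; try (C,nl_idx)→2300, (A,hash)→3200, (C,merge)→4200, (C,hash)→5900, (A,merge)→13120, (A,nl)→22000 …(+1); best=2300 via (C,nl_idx)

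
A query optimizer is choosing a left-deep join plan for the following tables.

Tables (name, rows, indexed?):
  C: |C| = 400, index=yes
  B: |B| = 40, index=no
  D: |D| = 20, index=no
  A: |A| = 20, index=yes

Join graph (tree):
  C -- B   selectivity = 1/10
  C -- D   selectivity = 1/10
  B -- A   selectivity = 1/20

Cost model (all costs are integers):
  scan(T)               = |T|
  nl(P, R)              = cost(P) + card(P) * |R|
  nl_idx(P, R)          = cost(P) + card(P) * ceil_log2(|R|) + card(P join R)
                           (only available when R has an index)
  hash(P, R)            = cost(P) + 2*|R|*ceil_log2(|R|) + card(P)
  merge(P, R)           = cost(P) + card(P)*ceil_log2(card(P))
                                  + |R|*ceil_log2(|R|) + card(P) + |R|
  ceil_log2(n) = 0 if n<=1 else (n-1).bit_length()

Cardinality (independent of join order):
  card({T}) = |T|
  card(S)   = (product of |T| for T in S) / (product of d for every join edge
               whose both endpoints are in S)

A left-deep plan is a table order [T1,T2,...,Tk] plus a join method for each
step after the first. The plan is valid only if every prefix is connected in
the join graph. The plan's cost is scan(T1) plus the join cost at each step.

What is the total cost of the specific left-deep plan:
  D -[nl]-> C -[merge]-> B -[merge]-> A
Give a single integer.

58820

step 1: scan D: cost=20, card=20
step 2: join C via nl
    card(P join C) = 20*400/(10) = 800
    cost = 20 + 20*400 = 8020
step 3: join B via merge
    card(P join B) = 800*40/(10) = 3200
    cost = 8020 + 800*10 + 40*6 + 800 + 40 = 17100
step 4: join A via merge
    card(P join A) = 3200*20/(20) = 3200
    cost = 17100 + 3200*12 + 20*5 + 3200 + 20 = 58820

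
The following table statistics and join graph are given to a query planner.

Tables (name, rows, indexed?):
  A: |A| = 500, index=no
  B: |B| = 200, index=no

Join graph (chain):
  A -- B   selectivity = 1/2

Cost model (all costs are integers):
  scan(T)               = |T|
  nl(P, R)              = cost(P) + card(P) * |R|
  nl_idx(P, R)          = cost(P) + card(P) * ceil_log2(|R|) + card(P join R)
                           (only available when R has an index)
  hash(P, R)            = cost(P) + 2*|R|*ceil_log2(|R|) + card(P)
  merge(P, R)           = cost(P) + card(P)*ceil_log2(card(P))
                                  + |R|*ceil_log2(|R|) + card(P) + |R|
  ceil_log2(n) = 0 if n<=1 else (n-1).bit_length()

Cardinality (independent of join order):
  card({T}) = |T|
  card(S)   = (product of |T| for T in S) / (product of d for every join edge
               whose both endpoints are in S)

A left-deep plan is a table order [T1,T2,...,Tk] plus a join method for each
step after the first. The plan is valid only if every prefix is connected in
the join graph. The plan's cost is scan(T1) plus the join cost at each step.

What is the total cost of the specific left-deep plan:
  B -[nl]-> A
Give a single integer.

step 1: scan B: cost=200, card=200
step 2: join A via nl
    card(P join A) = 200*500/(2) = 50000
    cost = 200 + 200*500 = 100200

100200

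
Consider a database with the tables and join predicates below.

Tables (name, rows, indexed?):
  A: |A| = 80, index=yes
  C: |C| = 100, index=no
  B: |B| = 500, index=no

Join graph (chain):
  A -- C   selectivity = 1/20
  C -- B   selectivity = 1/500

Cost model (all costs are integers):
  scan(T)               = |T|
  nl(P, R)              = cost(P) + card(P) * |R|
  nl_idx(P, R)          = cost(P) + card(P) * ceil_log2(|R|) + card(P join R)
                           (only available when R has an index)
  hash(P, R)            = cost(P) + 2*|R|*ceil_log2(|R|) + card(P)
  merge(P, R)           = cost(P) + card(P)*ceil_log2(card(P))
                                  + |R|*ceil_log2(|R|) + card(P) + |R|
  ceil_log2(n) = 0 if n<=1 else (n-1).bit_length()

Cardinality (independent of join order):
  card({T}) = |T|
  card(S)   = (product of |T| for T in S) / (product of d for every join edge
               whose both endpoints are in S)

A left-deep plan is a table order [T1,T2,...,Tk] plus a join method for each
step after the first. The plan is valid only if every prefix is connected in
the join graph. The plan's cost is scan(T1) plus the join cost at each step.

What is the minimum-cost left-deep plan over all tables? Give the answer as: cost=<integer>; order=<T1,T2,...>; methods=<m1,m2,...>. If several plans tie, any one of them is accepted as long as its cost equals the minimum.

cost=3500; order=B,C,A; methods=hash,nl_idx

Selinger DP (subsets sized 1..n):
  {A}: scan cost=80, card=80
  {C}: scan cost=100, card=100
  {B}: scan cost=500, card=500
  {AC}: card=400; try (A,nl_idx)→1200, (A,hash)→1320, (C,merge)→1520, (A,merge)→1540, (C,hash)→1560, (C,nl)→8080 …(+1); best=1200 via (A,nl_idx)
  {BC}: card=100; try (C,hash)→2400, (B,merge)→5900, (C,merge)→6300, (B,hash)→9200, (B,nl)→50100, (C,nl)→50500; best=2400 via (C,hash)
  {ABC}: card=400; try (A,nl_idx)→3500, (A,hash)→3620, (A,merge)→3840, (B,merge)→10200, (A,nl)→10400, (B,hash)→10600 …(+1); best=3500 via (A,nl_idx)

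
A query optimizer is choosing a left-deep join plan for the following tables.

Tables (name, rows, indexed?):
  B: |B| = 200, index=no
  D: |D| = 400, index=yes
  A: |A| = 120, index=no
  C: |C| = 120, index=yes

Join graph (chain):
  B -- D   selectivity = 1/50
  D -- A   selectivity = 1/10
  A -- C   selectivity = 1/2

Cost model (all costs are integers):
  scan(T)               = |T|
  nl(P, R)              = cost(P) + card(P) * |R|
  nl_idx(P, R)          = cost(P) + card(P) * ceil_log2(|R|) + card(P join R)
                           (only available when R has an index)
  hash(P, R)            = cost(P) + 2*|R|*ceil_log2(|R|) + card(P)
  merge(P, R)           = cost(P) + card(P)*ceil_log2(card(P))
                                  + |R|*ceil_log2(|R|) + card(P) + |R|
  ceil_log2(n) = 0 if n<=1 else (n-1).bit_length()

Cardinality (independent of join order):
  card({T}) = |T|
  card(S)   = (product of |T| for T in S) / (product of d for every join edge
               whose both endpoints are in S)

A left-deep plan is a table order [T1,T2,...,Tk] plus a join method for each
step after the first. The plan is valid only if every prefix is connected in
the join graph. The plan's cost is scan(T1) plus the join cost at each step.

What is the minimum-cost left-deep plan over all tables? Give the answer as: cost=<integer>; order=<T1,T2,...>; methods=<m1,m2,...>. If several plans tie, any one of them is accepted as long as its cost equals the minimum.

Selinger DP (subsets sized 1..n):
  {B}: scan cost=200, card=200
  {D}: scan cost=400, card=400
  {A}: scan cost=120, card=120
  {C}: scan cost=120, card=120
  {BD}: card=1600; try (D,nl_idx)→3600, (B,hash)→4000, (D,merge)→6000, (B,merge)→6200, (D,hash)→7600, (D,nl)→80200 …(+1); best=3600 via (D,nl_idx)
  {AD}: card=4800; try (A,hash)→2480, (D,merge)→5080, (A,merge)→5360, (D,nl_idx)→6000, (D,hash)→7440, (D,nl)→48120 …(+1); best=2480 via (A,hash)
  {AC}: card=7200; try (C,hash)→1920, (A,hash)→1920, (C,merge)→2040, (A,merge)→2040, (C,nl_idx)→8160, (C,nl)→14520 …(+1); best=1920 via (C,hash)
  {ABD}: card=19200; try (A,hash)→6880, (B,hash)→10480, (A,merge)→23760, (B,merge)→71480, (A,nl)→195600, (B,nl)→962480; best=6880 via (A,hash)
  {ACD}: card=288000; try (C,hash)→8960, (D,hash)→16320, (C,merge)→70640, (D,merge)→106720, (C,nl_idx)→324080, (D,nl_idx)→354720 …(+2); best=8960 via (C,hash)
  {ABCD}: card=1152000; try (C,hash)→27760, (B,hash)→300160, (C,merge)→315040, (C,nl_idx)→1293280, (C,nl)→2310880, (B,merge)→5770760 …(+1); best=27760 via (C,hash)

cost=27760; order=B,D,A,C; methods=nl_idx,hash,hash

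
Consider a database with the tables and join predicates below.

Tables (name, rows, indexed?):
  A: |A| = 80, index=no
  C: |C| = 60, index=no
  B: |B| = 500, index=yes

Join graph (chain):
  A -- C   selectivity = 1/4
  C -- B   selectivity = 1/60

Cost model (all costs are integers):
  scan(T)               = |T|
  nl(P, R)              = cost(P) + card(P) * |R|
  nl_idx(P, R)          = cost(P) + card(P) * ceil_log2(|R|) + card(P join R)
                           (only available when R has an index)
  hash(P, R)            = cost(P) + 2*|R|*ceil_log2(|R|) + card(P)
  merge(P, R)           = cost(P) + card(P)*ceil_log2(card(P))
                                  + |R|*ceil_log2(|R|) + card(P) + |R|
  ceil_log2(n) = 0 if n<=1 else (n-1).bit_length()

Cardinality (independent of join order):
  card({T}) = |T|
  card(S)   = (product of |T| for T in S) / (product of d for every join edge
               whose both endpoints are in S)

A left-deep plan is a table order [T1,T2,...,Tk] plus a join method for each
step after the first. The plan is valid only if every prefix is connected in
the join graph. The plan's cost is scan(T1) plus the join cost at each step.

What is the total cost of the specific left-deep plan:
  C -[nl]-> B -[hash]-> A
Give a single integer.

31680

step 1: scan C: cost=60, card=60
step 2: join B via nl
    card(P join B) = 60*500/(60) = 500
    cost = 60 + 60*500 = 30060
step 3: join A via hash
    card(P join A) = 500*80/(4) = 10000
    cost = 30060 + 2*80*7 + 500 = 31680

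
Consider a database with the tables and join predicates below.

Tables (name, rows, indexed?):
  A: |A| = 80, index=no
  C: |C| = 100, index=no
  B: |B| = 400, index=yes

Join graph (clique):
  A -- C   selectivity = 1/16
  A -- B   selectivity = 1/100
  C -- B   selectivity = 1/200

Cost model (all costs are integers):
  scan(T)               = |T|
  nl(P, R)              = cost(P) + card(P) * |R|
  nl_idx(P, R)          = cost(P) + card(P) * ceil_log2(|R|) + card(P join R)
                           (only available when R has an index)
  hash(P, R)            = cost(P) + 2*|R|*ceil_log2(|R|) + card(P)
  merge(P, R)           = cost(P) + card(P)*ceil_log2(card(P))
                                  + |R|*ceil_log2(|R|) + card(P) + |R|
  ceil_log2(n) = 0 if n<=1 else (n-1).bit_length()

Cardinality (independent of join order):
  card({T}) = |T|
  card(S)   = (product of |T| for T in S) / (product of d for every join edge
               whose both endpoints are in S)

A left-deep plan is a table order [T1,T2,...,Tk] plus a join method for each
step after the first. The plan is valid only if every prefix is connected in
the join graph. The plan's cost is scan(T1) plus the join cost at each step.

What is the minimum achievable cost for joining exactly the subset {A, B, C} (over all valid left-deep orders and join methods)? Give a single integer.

Selinger DP over subsets of {A,B,C}:
  {A}: scan cost=80, card=80
  {C}: scan cost=100, card=100
  {B}: scan cost=400, card=400
  {AC}: card=500; try (A,hash)→1320, (C,merge)→1520, (A,merge)→1540, (C,hash)→1560, (C,nl)→8080, (A,nl)→8100; best=1320 via (A,hash)
  {AB}: card=320; try (B,nl_idx)→1120, (A,hash)→1920, (B,merge)→4720, (A,merge)→5040, (B,hash)→7360, (B,nl)→32080 …(+1); best=1120 via (B,nl_idx)
  {BC}: card=200; try (B,nl_idx)→1200, (C,hash)→2200, (B,merge)→4900, (C,merge)→5200, (B,hash)→7400, (B,nl)→40100 …(+1); best=1200 via (B,nl_idx)
  {ABC}: card=10; try (A,hash)→2520, (C,hash)→2840, (A,merge)→3640, (C,merge)→5120, (B,nl_idx)→5830, (B,hash)→9020 …(+4); best=2520 via (A,hash)

2520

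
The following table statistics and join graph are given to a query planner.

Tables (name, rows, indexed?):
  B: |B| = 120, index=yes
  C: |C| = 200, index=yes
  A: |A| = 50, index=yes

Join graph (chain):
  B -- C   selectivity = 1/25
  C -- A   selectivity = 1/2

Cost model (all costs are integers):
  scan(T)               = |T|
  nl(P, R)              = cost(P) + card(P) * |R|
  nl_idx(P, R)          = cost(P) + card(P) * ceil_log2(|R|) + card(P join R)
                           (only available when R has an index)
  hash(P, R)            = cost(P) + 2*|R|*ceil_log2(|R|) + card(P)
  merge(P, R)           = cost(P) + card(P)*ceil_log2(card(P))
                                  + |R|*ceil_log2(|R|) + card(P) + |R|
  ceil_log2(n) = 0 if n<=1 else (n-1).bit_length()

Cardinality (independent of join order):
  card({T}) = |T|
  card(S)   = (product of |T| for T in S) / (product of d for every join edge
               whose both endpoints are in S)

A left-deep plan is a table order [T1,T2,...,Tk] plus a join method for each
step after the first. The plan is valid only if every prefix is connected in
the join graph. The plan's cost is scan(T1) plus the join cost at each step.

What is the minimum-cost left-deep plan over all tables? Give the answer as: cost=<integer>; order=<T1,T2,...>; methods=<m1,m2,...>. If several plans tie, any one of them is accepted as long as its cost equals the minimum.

cost=3600; order=B,C,A; methods=nl_idx,hash

Selinger DP (subsets sized 1..n):
  {B}: scan cost=120, card=120
  {C}: scan cost=200, card=200
  {A}: scan cost=50, card=50
  {BC}: card=960; try (C,nl_idx)→2040, (B,hash)→2080, (B,nl_idx)→2560, (C,merge)→2880, (B,merge)→2960, (C,hash)→3440 …(+2); best=2040 via (C,nl_idx)
  {AC}: card=5000; try (A,hash)→1000, (C,merge)→2200, (A,merge)→2350, (C,hash)→3300, (C,nl_idx)→5450, (A,nl_idx)→6400 …(+2); best=1000 via (A,hash)
  {ABC}: card=24000; try (A,hash)→3600, (B,hash)→7680, (A,merge)→12950, (A,nl_idx)→31800, (A,nl)→50040, (B,nl_idx)→60000 …(+2); best=3600 via (A,hash)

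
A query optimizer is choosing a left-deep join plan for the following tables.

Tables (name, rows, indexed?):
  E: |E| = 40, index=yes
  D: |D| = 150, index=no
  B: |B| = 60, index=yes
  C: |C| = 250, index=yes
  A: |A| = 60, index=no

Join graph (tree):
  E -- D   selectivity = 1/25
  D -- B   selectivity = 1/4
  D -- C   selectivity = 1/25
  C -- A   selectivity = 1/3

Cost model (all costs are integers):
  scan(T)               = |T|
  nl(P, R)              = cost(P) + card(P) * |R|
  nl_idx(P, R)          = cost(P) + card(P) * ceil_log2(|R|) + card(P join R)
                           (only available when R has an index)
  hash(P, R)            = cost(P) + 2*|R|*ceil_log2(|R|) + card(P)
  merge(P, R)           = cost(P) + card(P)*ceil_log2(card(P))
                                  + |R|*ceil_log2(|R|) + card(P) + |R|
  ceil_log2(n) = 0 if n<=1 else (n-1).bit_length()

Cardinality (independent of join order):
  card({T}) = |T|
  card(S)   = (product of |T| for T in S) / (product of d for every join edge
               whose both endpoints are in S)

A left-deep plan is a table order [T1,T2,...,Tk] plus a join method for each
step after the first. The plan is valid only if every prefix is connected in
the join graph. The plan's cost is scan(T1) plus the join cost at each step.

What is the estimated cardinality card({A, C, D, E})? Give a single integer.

Tables in S: A(60), C(250), D(150), E(40)
Edges inside S: E-D(d=25), D-C(d=25), C-A(d=3)
numerator = 60 * 250 * 150 * 40 = 90000000
denominator = 25 * 25 * 3 = 1875
card(S) = 90000000 / 1875 = 48000

48000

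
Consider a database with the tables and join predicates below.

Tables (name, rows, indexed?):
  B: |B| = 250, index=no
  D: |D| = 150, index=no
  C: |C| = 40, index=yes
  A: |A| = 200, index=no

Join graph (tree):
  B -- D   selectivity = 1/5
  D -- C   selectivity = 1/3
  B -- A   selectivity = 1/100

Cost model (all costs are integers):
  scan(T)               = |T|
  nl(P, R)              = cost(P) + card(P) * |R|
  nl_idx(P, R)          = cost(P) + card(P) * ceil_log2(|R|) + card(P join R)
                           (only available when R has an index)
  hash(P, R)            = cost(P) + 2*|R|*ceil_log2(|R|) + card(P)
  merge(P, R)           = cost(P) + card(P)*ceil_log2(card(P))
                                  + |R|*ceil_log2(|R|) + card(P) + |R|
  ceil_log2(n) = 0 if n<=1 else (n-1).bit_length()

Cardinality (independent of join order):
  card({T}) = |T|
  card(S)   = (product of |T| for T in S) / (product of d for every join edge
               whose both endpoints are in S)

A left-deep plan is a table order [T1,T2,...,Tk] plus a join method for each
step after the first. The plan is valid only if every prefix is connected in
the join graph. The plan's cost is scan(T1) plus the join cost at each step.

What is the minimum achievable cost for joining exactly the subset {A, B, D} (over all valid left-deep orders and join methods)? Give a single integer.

6600

Selinger DP over subsets of {A,B,D}:
  {B}: scan cost=250, card=250
  {D}: scan cost=150, card=150
  {A}: scan cost=200, card=200
  {BD}: card=7500; try (D,hash)→2900, (B,merge)→3750, (D,merge)→3850, (B,hash)→4300, (B,nl)→37650, (D,nl)→37750; best=2900 via (D,hash)
  {AB}: card=500; try (A,hash)→3700, (B,merge)→4250, (A,merge)→4300, (B,hash)→4400, (B,nl)→50200, (A,nl)→50250; best=3700 via (A,hash)
  {ABD}: card=15000; try (D,hash)→6600, (D,merge)→10050, (A,hash)→13600, (D,nl)→78700, (A,merge)→109700, (A,nl)→1502900; best=6600 via (D,hash)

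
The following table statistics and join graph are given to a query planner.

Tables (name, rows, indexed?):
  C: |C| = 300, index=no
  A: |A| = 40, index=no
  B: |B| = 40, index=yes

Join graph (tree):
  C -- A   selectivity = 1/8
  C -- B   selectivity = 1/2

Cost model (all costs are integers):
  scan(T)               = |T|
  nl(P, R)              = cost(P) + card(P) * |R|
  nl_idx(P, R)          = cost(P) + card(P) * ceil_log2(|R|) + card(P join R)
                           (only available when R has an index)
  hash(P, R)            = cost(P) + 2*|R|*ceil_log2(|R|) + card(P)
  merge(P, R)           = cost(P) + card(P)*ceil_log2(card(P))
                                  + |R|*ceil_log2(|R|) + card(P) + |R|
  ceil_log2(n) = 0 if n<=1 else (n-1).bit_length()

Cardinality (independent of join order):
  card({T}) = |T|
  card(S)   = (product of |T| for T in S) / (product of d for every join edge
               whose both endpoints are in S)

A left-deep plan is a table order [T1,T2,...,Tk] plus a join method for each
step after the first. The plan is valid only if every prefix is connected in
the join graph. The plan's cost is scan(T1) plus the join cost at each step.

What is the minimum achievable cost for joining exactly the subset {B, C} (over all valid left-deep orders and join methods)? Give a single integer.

Selinger DP over subsets of {B,C}:
  {C}: scan cost=300, card=300
  {B}: scan cost=40, card=40
  {BC}: card=6000; try (B,hash)→1080, (C,merge)→3320, (B,merge)→3580, (C,hash)→5480, (B,nl_idx)→8100, (C,nl)→12040 …(+1); best=1080 via (B,hash)

1080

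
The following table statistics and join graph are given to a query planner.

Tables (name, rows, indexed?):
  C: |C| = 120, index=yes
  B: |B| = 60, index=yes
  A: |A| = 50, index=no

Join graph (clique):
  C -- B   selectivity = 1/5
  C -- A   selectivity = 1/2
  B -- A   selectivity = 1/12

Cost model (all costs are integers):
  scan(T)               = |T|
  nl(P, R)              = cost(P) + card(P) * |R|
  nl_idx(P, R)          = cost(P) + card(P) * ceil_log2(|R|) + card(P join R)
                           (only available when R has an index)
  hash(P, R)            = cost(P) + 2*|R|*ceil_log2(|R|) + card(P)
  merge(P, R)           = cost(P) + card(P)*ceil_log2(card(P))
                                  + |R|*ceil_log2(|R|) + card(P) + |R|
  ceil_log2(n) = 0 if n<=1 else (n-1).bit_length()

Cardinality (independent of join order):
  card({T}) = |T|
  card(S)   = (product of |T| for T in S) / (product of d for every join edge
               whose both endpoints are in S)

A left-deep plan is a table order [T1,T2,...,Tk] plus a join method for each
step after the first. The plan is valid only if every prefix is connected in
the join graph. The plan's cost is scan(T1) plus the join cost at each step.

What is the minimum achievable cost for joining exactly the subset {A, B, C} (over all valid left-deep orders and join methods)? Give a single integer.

Selinger DP over subsets of {A,B,C}:
  {C}: scan cost=120, card=120
  {B}: scan cost=60, card=60
  {A}: scan cost=50, card=50
  {BC}: card=1440; try (B,hash)→960, (C,merge)→1440, (B,merge)→1500, (C,hash)→1800, (C,nl_idx)→1920, (B,nl_idx)→2280 …(+2); best=960 via (B,hash)
  {AC}: card=3000; try (A,hash)→840, (C,merge)→1360, (A,merge)→1430, (C,hash)→1780, (C,nl_idx)→3400, (C,nl)→6050 …(+1); best=840 via (A,hash)
  {AB}: card=250; try (B,nl_idx)→600, (A,hash)→720, (B,hash)→820, (B,merge)→820, (A,merge)→830, (B,nl)→3050 …(+1); best=600 via (B,nl_idx)
  {ABC}: card=3000; try (C,hash)→2530, (A,hash)→3000, (C,merge)→3810, (B,hash)→4560, (C,nl_idx)→5350, (A,merge)→18590 …(+5); best=2530 via (C,hash)

2530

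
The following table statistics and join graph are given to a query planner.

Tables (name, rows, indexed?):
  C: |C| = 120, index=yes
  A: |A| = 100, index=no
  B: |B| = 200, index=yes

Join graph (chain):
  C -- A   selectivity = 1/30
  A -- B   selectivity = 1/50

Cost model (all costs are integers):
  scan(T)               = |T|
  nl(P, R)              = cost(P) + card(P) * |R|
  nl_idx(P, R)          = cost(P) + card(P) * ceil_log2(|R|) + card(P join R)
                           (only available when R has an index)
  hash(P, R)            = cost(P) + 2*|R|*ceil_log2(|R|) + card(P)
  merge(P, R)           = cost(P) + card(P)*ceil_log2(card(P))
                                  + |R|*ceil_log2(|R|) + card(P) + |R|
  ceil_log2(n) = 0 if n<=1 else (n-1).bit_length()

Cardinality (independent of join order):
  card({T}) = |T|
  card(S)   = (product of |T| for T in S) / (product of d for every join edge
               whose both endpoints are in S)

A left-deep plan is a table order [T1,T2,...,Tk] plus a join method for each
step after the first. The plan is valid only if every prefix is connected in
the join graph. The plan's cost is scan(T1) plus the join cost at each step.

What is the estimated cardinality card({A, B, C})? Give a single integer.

Tables in S: A(100), B(200), C(120)
Edges inside S: C-A(d=30), A-B(d=50)
numerator = 100 * 200 * 120 = 2400000
denominator = 30 * 50 = 1500
card(S) = 2400000 / 1500 = 1600

1600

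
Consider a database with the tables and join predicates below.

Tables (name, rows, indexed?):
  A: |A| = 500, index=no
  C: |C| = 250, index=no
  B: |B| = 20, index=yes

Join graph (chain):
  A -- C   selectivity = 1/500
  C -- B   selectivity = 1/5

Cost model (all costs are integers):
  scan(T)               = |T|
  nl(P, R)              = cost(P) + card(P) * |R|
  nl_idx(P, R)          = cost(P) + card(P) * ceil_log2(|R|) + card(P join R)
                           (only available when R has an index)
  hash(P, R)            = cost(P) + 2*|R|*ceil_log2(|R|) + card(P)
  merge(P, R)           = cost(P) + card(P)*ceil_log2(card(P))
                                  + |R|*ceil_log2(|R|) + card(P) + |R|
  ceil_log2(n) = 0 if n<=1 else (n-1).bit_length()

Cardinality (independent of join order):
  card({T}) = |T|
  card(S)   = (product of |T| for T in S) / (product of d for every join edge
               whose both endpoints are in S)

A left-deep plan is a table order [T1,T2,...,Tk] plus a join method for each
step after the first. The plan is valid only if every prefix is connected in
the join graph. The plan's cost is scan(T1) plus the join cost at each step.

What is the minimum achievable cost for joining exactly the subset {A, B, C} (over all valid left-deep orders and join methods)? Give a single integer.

5450

Selinger DP over subsets of {A,B,C}:
  {A}: scan cost=500, card=500
  {C}: scan cost=250, card=250
  {B}: scan cost=20, card=20
  {AC}: card=250; try (C,hash)→5000, (A,merge)→7500, (C,merge)→7750, (A,hash)→9500, (A,nl)→125250, (C,nl)→125500; best=5000 via (C,hash)
  {BC}: card=1000; try (B,hash)→700, (C,merge)→2390, (B,nl_idx)→2500, (B,merge)→2620, (C,hash)→4040, (C,nl)→5020 …(+1); best=700 via (B,hash)
  {ABC}: card=1000; try (B,hash)→5450, (B,nl_idx)→7250, (B,merge)→7370, (B,nl)→10000, (A,hash)→10700, (A,merge)→16700 …(+1); best=5450 via (B,hash)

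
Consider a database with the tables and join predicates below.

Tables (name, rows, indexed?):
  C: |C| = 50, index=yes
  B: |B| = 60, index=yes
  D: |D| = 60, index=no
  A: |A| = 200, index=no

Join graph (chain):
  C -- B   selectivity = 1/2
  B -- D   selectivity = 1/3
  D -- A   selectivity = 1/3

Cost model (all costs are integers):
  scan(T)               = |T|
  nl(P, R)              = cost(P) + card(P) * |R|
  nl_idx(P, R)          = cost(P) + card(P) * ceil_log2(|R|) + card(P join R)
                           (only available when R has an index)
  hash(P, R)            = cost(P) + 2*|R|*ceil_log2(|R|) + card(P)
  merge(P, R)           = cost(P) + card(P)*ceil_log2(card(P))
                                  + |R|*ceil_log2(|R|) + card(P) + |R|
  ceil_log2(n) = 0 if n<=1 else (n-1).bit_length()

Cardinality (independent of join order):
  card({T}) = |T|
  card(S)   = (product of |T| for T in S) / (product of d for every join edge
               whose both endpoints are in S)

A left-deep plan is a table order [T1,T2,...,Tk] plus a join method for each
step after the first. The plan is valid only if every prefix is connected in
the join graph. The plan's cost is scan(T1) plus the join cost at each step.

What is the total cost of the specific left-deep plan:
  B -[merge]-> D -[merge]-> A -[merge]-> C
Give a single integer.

1457450

step 1: scan B: cost=60, card=60
step 2: join D via merge
    card(P join D) = 60*60/(3) = 1200
    cost = 60 + 60*6 + 60*6 + 60 + 60 = 900
step 3: join A via merge
    card(P join A) = 1200*200/(3) = 80000
    cost = 900 + 1200*11 + 200*8 + 1200 + 200 = 17100
step 4: join C via merge
    card(P join C) = 80000*50/(2) = 2000000
    cost = 17100 + 80000*17 + 50*6 + 80000 + 50 = 1457450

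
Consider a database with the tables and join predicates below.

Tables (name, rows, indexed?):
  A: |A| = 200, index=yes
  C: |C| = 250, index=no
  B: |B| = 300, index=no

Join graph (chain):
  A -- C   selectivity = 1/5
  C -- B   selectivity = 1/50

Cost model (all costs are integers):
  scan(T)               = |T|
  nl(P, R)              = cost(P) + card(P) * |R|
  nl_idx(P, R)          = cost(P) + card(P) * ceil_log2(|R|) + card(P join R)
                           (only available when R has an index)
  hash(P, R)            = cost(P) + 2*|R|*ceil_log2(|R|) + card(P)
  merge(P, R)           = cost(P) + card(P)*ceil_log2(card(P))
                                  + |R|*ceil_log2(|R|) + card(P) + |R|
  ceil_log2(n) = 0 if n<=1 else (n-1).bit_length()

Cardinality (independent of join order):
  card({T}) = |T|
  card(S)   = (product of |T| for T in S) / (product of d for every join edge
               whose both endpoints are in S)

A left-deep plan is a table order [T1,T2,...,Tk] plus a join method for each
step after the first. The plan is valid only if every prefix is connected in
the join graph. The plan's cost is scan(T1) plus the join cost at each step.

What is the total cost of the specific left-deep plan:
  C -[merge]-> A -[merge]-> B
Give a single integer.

157300

step 1: scan C: cost=250, card=250
step 2: join A via merge
    card(P join A) = 250*200/(5) = 10000
    cost = 250 + 250*8 + 200*8 + 250 + 200 = 4300
step 3: join B via merge
    card(P join B) = 10000*300/(50) = 60000
    cost = 4300 + 10000*14 + 300*9 + 10000 + 300 = 157300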